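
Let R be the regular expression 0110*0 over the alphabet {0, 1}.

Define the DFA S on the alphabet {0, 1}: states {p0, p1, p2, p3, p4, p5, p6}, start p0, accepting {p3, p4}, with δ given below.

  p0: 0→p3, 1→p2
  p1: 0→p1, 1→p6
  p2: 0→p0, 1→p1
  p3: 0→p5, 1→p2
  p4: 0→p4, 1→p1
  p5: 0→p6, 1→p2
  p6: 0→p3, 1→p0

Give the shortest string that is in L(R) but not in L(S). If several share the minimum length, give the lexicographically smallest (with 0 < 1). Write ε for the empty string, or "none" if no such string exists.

0110

The string 0110 is accepted by R but not by S.
No shorter string lies in the difference, and 0110 is the lexicographically first length-4 string in L(R) \ L(S).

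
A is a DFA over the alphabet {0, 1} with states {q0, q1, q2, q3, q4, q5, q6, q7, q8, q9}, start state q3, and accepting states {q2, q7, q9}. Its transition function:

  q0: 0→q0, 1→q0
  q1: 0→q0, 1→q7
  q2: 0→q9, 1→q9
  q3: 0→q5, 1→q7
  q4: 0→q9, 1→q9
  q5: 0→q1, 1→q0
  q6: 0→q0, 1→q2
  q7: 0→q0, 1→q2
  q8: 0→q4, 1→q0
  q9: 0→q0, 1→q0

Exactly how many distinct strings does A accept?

8

The useful subgraph on states {q1, q2, q3, q5, q7, q9} is acyclic, so L(A) is finite; the longest accepting path visits 6 useful states, giving maximum string length 5.
Counting accepting paths from q3 by length: 1 of length 1, 1 of length 2, 3 of length 3, 1 of length 4, 2 of length 5. Total 8.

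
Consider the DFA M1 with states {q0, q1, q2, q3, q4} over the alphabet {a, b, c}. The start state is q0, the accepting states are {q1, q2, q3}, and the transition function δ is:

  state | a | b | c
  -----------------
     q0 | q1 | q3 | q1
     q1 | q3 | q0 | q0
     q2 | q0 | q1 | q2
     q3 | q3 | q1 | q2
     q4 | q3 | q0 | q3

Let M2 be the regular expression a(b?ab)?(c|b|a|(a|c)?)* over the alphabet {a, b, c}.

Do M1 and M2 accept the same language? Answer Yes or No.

No

The string b is accepted by M1 but rejected by M2.
So L(M1) ≠ L(M2).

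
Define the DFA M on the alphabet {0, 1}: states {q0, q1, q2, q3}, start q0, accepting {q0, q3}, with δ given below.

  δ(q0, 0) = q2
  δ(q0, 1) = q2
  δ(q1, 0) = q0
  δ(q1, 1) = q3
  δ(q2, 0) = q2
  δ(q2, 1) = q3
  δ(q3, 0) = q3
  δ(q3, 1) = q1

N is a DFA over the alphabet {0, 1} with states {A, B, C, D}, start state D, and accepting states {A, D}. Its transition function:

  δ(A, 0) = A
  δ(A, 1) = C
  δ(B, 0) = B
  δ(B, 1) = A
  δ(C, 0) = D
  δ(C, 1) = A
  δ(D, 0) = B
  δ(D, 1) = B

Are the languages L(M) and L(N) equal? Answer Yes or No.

Yes

Exploring the product automaton M × N from the start pair (q0, D), following both machines on each input symbol, reaches 4 state pairs: (q0, D), (q2, B), (q3, A), (q1, C).
M accepts in {q0, q3} and N accepts in {A, D}. In every reachable pair the two components are either both accepting — (q0, D), (q3, A) — or both non-accepting, so no string is accepted by exactly one of the machines: L(M) \ L(N) and L(N) \ L(M) are both empty.
Hence every string is accepted by M iff it is accepted by N, and the two languages coincide.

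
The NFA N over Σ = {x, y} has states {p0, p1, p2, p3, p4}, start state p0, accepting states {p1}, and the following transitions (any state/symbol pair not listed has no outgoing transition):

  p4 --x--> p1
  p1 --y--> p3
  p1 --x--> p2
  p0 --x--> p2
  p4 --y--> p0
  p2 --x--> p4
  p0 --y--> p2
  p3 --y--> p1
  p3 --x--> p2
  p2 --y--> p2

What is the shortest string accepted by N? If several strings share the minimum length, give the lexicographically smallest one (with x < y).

A breadth-first search from p0 reaches an accepting state first via the path p0 → p2 → p4 → p1 on input xxx.
No string of length < 3 is accepted (BFS exhausts all shorter strings without reaching an accepting state), and xxx is the lexicographically least accepting string of length 3.

xxx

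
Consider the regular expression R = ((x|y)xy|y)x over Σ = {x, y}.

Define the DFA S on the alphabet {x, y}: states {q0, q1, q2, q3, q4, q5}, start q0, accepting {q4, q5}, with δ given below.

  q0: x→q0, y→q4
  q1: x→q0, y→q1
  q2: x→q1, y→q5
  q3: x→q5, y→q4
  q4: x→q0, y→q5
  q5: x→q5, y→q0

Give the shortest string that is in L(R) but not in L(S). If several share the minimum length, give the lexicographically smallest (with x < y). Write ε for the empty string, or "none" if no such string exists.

yx

The string yx is accepted by R but not by S.
No shorter string lies in the difference, and yx is the lexicographically first length-2 string in L(R) \ L(S).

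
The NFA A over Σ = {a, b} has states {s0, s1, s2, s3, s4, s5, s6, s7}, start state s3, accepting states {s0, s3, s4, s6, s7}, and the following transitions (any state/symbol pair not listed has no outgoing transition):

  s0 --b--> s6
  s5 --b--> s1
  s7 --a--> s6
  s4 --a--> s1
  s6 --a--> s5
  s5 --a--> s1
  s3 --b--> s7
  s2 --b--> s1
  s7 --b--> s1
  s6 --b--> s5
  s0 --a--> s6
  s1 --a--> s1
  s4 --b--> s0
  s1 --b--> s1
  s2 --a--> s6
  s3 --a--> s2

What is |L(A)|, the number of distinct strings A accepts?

The useful subgraph on states {s2, s3, s6, s7} is acyclic, so L(A) is finite; the longest accepting path visits 3 useful states, giving maximum string length 2.
Counting accepting paths from s3 by length: 1 of length 0, 1 of length 1, 2 of length 2. Total 4.

4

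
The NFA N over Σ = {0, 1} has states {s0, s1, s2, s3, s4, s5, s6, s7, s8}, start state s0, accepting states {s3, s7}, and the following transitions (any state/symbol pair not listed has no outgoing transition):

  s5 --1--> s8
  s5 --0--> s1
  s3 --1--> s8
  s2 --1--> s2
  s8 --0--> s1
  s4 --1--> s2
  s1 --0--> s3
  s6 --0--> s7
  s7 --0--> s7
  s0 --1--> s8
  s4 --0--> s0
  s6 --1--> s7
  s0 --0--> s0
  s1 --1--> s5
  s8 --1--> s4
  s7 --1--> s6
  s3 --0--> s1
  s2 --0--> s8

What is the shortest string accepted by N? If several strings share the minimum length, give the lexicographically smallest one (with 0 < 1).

A breadth-first search from s0 reaches an accepting state first via the path s0 → s8 → s1 → s3 on input 100.
No string of length < 3 is accepted (BFS exhausts all shorter strings without reaching an accepting state), and 100 is the lexicographically least accepting string of length 3.

100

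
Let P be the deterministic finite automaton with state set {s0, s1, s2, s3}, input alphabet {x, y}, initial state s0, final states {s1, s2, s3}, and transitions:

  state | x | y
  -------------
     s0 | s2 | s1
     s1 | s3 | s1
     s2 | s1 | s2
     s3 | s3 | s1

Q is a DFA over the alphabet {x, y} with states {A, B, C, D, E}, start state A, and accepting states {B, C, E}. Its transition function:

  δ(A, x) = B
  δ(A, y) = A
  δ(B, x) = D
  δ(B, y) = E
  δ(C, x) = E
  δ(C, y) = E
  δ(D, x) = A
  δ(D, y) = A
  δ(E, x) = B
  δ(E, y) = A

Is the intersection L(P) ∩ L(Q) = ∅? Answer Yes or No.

No

The string x is accepted by both P and Q.
Hence L(P) ∩ L(Q) ≠ ∅.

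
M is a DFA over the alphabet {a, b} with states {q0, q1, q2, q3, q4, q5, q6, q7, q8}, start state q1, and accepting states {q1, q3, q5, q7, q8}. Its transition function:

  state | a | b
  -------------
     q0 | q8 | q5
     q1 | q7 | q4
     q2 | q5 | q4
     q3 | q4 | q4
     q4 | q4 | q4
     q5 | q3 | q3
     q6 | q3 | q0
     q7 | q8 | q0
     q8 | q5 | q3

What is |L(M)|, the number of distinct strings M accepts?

15

The useful subgraph on states {q0, q1, q3, q5, q7, q8} is acyclic, so L(M) is finite; the longest accepting path visits 6 useful states, giving maximum string length 5.
Counting accepting paths from q1 by length: 1 of length 0, 1 of length 1, 1 of length 2, 4 of length 3, 6 of length 4, 2 of length 5. Total 15.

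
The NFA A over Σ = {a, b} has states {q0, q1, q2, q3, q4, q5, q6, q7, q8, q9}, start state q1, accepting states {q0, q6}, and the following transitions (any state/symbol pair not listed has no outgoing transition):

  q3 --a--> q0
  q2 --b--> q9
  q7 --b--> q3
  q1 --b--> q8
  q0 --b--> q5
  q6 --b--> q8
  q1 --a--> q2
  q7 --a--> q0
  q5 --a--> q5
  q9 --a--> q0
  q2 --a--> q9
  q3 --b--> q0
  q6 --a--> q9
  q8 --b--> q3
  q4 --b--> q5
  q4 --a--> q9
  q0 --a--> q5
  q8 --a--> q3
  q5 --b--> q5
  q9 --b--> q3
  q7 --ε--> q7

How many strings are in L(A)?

The useful subgraph on states {q0, q1, q2, q3, q8, q9} is acyclic, so L(A) is finite; the longest accepting path visits 5 useful states, giving maximum string length 4.
Counting accepting paths from q1 by length: 6 of length 3, 4 of length 4. Total 10.

10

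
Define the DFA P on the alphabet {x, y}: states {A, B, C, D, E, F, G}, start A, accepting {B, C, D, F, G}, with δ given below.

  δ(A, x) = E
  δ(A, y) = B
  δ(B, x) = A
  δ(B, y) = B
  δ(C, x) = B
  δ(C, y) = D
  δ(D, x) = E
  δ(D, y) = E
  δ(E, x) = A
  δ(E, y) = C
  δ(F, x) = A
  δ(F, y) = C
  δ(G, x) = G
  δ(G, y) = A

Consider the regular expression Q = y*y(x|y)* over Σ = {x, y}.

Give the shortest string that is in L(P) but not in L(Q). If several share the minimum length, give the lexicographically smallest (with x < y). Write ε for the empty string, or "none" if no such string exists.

The string xy is accepted by P but not by Q.
No shorter string lies in the difference, and xy is the lexicographically first length-2 string in L(P) \ L(Q).

xy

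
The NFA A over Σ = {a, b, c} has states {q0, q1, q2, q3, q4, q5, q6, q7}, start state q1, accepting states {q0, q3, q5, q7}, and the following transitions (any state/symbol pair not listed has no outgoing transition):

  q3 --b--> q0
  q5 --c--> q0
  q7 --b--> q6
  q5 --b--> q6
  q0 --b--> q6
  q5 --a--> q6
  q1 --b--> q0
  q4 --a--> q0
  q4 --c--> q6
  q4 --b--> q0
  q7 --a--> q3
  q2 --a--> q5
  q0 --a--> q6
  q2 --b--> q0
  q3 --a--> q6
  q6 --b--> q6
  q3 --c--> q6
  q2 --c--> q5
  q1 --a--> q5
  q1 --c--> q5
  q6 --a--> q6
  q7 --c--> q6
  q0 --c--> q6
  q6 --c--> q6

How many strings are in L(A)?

5

The useful subgraph on states {q0, q1, q5} is acyclic, so L(A) is finite; the longest accepting path visits 3 useful states, giving maximum string length 2.
Counting accepting paths from q1 by length: 3 of length 1, 2 of length 2. Total 5.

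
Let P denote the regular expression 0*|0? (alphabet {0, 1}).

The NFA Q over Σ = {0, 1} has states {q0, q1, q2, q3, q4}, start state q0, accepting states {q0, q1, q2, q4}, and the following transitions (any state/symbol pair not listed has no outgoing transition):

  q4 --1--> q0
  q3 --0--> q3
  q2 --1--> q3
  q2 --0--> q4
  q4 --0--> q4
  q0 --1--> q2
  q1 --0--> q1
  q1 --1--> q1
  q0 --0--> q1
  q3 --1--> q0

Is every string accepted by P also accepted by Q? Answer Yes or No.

Yes

Converting the expression P to a DFA (subset construction, then merging equivalent states) gives the minimal DFA with states {p0, p1}, start state p0, accepting states {p0} and transitions p0: 0→p0, 1→p1; p1: 0→p1, 1→p1.
Exploring the product automaton P × Q from the start pair (p0, q0), following both machines on each input symbol, reaches 7 state pairs: (p0, q0), (p0, q1), (p1, q2), (p1, q1), (p1, q4), (p1, q3), (p1, q0).
P accepts in {p0} and Q accepts in {q0, q1, q2, q4}. The reachable pairs whose P-component is accepting are (p0, q0), (p0, q1); in each of them the Q-component is accepting too, so the product for L(P) \ L(Q) (P-component accepting, Q-component rejecting) has no reachable accepting pair and the difference is empty.
Hence every string in L(P) is also in L(Q).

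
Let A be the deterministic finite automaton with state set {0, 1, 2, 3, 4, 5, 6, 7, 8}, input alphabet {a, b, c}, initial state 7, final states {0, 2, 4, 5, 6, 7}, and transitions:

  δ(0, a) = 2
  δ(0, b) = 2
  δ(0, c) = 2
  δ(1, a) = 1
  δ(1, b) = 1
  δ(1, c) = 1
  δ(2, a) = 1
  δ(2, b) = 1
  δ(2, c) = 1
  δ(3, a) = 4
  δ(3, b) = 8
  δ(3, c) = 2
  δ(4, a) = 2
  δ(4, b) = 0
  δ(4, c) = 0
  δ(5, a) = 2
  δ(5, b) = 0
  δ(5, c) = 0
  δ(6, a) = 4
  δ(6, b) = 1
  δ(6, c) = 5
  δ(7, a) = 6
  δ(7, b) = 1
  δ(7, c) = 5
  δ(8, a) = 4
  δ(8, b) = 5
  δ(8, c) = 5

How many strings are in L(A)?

The useful subgraph on states {0, 2, 4, 5, 6, 7} is acyclic, so L(A) is finite; the longest accepting path visits 5 useful states, giving maximum string length 4.
Counting accepting paths from 7 by length: 1 of length 0, 2 of length 1, 5 of length 2, 12 of length 3, 12 of length 4. Total 32.

32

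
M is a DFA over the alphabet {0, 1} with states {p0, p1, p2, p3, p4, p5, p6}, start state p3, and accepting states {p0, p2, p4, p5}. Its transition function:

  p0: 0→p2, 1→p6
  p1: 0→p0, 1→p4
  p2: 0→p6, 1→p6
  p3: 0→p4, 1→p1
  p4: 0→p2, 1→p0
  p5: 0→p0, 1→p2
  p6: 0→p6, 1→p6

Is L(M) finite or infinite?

The useful states (reachable from p3 and able to reach an accepting state) are {p0, p1, p2, p3, p4}.
Restricted to these states the transition graph has no cycle, so every accepting path has bounded length and L is finite.

finite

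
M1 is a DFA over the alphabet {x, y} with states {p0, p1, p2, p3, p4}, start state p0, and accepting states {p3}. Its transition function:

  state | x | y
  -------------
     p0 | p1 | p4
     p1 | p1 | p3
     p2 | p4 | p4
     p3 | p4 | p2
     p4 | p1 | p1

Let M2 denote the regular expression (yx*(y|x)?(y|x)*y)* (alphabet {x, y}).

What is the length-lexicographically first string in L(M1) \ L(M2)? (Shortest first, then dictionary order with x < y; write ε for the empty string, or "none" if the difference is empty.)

The string xy is accepted by M1 but not by M2.
No shorter string lies in the difference, and xy is the lexicographically first length-2 string in L(M1) \ L(M2).

xy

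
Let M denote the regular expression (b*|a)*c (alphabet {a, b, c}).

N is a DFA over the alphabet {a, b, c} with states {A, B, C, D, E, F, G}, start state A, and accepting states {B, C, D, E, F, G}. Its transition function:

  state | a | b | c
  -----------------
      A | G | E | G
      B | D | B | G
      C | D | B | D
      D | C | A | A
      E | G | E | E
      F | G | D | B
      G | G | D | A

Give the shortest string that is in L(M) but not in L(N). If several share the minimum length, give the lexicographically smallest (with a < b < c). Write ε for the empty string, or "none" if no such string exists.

ac

The string ac is accepted by M but not by N.
No shorter string lies in the difference, and ac is the lexicographically first length-2 string in L(M) \ L(N).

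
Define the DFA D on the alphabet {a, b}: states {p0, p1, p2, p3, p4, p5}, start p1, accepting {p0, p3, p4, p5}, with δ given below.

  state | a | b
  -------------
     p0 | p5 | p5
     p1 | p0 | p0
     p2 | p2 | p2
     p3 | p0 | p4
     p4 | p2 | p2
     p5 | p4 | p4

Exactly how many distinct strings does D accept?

The useful subgraph on states {p0, p1, p4, p5} is acyclic, so L(D) is finite; the longest accepting path visits 4 useful states, giving maximum string length 3.
Counting accepting paths from p1 by length: 2 of length 1, 4 of length 2, 8 of length 3. Total 14.

14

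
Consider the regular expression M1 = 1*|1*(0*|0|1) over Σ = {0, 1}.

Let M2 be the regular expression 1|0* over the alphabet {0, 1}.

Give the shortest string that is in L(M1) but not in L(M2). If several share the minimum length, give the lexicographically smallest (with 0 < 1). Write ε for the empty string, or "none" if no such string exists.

10

The string 10 is accepted by M1 but not by M2.
No shorter string lies in the difference, and 10 is the lexicographically first length-2 string in L(M1) \ L(M2).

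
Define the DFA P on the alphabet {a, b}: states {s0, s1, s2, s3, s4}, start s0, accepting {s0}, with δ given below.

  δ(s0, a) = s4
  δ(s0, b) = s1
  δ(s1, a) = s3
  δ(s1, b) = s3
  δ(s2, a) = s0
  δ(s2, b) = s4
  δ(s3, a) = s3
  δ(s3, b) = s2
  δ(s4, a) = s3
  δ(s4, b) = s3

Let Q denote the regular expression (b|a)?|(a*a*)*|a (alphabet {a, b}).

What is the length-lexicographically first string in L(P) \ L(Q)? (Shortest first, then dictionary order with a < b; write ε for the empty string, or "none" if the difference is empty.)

aaba

The string aaba is accepted by P but not by Q.
No shorter string lies in the difference, and aaba is the lexicographically first length-4 string in L(P) \ L(Q).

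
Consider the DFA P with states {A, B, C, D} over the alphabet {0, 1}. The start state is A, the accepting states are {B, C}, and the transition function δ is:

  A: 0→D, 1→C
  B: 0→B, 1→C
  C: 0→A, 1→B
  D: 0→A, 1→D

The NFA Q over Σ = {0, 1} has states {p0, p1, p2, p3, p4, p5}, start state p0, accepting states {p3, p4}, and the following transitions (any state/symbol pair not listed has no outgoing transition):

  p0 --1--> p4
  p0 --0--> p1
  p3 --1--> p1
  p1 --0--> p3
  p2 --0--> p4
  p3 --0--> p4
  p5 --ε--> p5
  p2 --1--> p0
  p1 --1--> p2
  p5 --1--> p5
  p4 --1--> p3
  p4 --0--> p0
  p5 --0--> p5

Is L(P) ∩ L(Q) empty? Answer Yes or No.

No

The string 1 is accepted by both P and Q.
Hence L(P) ∩ L(Q) ≠ ∅.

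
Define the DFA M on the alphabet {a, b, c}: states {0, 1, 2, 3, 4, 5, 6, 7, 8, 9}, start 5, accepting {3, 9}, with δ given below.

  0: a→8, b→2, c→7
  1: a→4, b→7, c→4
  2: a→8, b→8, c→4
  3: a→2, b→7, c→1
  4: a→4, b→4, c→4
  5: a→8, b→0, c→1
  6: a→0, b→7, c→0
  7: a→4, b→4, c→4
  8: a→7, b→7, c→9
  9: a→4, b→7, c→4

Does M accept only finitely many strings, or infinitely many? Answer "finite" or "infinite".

finite

The useful states (reachable from 5 and able to reach an accepting state) are {0, 2, 5, 8, 9}.
Restricted to these states the transition graph has no cycle, so every accepting path has bounded length and L is finite.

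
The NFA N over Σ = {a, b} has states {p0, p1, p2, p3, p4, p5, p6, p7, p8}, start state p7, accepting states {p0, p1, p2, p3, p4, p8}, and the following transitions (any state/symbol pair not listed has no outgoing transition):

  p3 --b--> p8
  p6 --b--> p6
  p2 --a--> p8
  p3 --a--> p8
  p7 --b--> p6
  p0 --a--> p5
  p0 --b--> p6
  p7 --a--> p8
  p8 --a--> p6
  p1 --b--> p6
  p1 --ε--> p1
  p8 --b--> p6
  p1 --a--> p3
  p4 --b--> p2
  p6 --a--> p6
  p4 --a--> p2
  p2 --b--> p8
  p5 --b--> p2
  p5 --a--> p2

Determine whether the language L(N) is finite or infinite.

finite

The useful states (reachable from p7 and able to reach an accepting state) are {p7, p8}.
Restricted to these states the transition graph has no cycle, so every accepting path has bounded length and L is finite.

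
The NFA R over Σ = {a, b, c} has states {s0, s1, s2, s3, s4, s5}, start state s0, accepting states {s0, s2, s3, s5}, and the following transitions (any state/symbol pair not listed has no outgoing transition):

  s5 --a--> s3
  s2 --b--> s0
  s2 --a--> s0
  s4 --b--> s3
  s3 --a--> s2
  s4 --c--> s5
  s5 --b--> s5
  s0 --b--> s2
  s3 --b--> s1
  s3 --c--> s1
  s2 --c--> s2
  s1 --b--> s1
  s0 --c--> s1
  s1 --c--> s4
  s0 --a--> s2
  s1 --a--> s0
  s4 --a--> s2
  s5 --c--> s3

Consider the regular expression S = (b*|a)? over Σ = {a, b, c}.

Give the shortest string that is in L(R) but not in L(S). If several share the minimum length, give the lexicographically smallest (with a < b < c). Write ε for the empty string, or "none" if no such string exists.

The string aa is accepted by R but not by S.
No shorter string lies in the difference, and aa is the lexicographically first length-2 string in L(R) \ L(S).

aa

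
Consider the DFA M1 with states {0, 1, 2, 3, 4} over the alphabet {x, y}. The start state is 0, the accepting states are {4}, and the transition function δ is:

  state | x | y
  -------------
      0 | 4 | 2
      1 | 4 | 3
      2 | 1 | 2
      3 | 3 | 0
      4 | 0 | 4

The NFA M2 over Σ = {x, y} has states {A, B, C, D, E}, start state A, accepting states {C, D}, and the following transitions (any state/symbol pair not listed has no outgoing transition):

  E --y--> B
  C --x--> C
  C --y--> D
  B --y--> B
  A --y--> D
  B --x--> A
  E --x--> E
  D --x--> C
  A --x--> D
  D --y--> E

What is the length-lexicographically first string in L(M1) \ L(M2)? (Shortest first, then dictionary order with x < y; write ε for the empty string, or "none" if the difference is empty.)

The string xy is accepted by M1 but not by M2.
No shorter string lies in the difference, and xy is the lexicographically first length-2 string in L(M1) \ L(M2).

xy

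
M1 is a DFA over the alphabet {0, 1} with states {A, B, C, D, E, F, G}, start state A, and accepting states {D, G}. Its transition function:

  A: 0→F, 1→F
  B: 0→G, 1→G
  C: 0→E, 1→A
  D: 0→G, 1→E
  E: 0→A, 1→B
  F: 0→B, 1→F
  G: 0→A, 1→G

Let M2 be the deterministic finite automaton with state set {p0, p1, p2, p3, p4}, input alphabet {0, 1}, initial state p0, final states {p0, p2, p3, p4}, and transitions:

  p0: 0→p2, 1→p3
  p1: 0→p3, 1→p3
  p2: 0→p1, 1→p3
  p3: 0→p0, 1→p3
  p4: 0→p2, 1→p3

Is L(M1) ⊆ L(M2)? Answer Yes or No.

Exploring the product automaton M1 × M2 from the start pair (A, p0), following both machines on each input symbol, reaches 8 state pairs: (A, p0), (F, p2), (F, p3), (B, p1), (B, p0), (G, p3), (G, p2), (A, p1).
M1 accepts in {D, G} and M2 accepts in {p0, p2, p3, p4}. The reachable pairs whose M1-component is accepting are (G, p3), (G, p2); in each of them the M2-component is accepting too, so the product for L(M1) \ L(M2) (M1-component accepting, M2-component rejecting) has no reachable accepting pair and the difference is empty.
Hence every string in L(M1) is also in L(M2).

Yes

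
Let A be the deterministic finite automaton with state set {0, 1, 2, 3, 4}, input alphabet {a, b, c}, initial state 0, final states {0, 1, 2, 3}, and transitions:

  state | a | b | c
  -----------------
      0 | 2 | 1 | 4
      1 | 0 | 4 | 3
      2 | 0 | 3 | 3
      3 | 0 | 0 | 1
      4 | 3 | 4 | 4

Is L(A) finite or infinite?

infinite

State 0 is reachable from the start and can reach an accepting state, and it lies on the cycle 0 → 1 → 0.
Traversing that cycle any number of times yields accepted strings of unbounded length, so the language is infinite.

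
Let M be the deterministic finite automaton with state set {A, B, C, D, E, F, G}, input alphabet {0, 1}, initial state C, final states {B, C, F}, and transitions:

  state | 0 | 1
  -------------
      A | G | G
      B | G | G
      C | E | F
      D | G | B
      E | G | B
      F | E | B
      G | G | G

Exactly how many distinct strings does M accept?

5

The useful subgraph on states {B, C, E, F} is acyclic, so L(M) is finite; the longest accepting path visits 4 useful states, giving maximum string length 3.
Counting accepting paths from C by length: 1 of length 0, 1 of length 1, 2 of length 2, 1 of length 3. Total 5.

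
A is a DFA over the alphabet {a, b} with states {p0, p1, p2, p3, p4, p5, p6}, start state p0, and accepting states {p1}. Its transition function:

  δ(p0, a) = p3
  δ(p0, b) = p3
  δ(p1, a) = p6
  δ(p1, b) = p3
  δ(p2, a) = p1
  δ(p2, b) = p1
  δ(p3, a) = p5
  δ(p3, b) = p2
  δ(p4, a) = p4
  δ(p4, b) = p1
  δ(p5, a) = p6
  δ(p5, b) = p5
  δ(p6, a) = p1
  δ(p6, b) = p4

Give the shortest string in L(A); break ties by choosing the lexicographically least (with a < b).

aba

A breadth-first search from p0 reaches an accepting state first via the path p0 → p3 → p2 → p1 on input aba.
No string of length < 3 is accepted (BFS exhausts all shorter strings without reaching an accepting state), and aba is the lexicographically least accepting string of length 3.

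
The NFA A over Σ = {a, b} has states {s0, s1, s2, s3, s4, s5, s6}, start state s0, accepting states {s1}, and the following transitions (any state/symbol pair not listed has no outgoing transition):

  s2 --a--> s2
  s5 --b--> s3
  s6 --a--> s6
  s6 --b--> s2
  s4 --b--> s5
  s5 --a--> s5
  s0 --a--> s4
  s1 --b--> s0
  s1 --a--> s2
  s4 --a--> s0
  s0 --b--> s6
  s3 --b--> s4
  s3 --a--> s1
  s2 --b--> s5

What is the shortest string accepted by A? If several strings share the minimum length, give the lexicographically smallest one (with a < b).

A breadth-first search from s0 reaches an accepting state first via the path s0 → s4 → s5 → s3 → s1 on input abba.
No string of length < 4 is accepted (BFS exhausts all shorter strings without reaching an accepting state), and abba is the lexicographically least accepting string of length 4.

abba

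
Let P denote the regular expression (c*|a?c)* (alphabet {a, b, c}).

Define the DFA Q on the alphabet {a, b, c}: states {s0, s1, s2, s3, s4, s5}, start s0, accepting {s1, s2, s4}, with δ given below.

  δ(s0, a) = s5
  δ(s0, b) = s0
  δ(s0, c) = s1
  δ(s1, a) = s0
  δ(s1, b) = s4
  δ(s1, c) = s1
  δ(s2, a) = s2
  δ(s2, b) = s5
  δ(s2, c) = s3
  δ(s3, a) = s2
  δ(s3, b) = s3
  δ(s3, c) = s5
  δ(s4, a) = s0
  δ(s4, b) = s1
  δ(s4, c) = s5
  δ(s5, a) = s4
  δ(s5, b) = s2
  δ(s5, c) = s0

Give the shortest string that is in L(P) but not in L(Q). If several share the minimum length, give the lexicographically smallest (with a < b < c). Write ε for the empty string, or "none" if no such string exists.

The empty string ε is accepted by P but not by Q.
Since ε is the unique shortest string, it is the required witness.

ε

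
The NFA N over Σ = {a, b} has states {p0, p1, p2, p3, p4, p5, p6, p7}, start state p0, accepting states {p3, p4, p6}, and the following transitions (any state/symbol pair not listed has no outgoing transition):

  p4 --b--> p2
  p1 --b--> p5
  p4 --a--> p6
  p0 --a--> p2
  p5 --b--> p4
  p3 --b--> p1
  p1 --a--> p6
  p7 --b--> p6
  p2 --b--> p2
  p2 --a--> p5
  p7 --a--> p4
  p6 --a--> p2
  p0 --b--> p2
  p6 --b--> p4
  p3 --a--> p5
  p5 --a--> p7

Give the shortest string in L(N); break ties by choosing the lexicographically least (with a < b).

aab

A breadth-first search from p0 reaches an accepting state first via the path p0 → p2 → p5 → p4 on input aab.
No string of length < 3 is accepted (BFS exhausts all shorter strings without reaching an accepting state), and aab is the lexicographically least accepting string of length 3.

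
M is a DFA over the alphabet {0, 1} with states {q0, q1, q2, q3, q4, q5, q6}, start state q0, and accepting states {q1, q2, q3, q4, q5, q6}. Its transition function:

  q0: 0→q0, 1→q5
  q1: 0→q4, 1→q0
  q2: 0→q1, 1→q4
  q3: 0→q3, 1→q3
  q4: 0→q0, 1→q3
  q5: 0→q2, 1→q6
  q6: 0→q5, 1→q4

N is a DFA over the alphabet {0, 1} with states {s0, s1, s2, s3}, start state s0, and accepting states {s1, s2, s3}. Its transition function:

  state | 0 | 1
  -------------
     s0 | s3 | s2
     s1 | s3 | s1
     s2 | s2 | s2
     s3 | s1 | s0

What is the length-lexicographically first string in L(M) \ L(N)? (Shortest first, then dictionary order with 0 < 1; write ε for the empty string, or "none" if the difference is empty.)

The string 01 is accepted by M but not by N.
No shorter string lies in the difference, and 01 is the lexicographically first length-2 string in L(M) \ L(N).

01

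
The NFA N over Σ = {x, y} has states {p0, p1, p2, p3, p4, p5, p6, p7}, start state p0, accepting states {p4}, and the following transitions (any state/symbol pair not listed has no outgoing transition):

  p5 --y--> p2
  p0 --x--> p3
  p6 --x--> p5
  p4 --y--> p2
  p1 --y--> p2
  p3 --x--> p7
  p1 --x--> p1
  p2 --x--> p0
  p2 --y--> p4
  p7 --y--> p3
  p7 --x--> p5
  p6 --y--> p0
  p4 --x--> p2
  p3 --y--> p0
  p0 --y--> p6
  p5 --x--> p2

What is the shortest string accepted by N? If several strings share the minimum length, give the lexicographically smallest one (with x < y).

yxxy

A breadth-first search from p0 reaches an accepting state first via the path p0 → p6 → p5 → p2 → p4 on input yxxy.
No string of length < 4 is accepted (BFS exhausts all shorter strings without reaching an accepting state), and yxxy is the lexicographically least accepting string of length 4.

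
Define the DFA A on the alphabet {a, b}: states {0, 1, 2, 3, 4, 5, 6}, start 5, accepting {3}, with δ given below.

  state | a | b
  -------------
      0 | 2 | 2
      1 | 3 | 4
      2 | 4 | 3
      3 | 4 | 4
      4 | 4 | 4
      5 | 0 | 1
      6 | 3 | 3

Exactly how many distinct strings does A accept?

3

The useful subgraph on states {0, 1, 2, 3, 5} is acyclic, so L(A) is finite; the longest accepting path visits 4 useful states, giving maximum string length 3.
Counting accepting paths from 5 by length: 1 of length 2, 2 of length 3. Total 3.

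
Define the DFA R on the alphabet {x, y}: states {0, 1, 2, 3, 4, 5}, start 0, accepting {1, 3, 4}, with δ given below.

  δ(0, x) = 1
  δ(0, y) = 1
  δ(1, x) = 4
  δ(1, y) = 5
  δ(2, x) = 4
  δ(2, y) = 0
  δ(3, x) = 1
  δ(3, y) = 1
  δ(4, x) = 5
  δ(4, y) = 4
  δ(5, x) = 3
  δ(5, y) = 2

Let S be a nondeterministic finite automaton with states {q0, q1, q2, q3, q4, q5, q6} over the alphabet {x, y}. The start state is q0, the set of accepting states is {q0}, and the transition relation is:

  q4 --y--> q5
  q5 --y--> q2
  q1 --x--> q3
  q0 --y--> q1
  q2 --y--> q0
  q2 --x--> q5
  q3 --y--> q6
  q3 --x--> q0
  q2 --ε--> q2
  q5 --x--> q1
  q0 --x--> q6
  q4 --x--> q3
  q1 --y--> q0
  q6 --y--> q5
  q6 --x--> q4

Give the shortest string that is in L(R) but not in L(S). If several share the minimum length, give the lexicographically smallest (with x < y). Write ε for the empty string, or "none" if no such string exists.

The string x is accepted by R but not by S.
No shorter string lies in the difference, and x is the lexicographically first length-1 string in L(R) \ L(S).

x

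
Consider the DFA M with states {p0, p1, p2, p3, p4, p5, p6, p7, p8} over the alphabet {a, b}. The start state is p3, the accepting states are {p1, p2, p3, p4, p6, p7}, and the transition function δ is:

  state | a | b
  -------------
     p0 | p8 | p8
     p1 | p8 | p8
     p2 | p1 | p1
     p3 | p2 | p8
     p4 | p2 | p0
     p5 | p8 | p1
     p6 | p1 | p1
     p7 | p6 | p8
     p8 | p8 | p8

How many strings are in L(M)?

The useful subgraph on states {p1, p2, p3} is acyclic, so L(M) is finite; the longest accepting path visits 3 useful states, giving maximum string length 2.
Counting accepting paths from p3 by length: 1 of length 0, 1 of length 1, 2 of length 2. Total 4.

4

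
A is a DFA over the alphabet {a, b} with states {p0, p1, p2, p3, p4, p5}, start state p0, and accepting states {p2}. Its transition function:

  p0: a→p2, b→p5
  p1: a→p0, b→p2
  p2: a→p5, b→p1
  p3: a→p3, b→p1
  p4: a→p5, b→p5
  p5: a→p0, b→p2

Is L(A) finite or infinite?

State p0 is reachable from the start and can reach an accepting state, and it lies on the cycle p0 → p2 → p1 → p0.
Traversing that cycle any number of times yields accepted strings of unbounded length, so the language is infinite.

infinite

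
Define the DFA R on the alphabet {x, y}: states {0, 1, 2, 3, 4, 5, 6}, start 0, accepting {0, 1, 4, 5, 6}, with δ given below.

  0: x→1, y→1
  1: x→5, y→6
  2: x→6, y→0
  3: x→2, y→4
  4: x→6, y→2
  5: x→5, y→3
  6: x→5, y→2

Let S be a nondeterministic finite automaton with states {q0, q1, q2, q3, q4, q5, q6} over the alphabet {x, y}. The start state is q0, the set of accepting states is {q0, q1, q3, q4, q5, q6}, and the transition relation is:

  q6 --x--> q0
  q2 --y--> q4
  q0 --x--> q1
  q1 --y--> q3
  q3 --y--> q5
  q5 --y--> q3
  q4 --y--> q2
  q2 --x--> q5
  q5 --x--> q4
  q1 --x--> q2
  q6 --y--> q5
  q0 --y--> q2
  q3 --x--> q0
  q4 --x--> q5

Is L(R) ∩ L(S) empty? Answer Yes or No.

No

The empty string ε is accepted by both R and S.
Hence L(R) ∩ L(S) ≠ ∅.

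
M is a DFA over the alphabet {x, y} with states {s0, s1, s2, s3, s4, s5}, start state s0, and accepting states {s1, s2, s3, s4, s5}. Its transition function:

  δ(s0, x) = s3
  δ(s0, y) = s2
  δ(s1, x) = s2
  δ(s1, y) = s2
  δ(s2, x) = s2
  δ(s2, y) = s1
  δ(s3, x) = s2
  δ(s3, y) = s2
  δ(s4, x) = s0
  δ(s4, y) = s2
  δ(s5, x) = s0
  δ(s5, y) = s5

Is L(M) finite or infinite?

State s2 is reachable from the start and can reach an accepting state, and it lies on the cycle s2 → s1 → s2.
Traversing that cycle any number of times yields accepted strings of unbounded length, so the language is infinite.

infinite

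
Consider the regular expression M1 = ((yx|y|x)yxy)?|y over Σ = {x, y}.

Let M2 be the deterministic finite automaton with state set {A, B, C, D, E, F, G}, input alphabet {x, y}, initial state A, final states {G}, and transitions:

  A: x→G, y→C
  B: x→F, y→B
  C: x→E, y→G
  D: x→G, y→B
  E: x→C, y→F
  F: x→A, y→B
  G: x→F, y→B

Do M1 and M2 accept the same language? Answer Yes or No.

The empty string ε is accepted by M1 but rejected by M2.
So L(M1) ≠ L(M2).

No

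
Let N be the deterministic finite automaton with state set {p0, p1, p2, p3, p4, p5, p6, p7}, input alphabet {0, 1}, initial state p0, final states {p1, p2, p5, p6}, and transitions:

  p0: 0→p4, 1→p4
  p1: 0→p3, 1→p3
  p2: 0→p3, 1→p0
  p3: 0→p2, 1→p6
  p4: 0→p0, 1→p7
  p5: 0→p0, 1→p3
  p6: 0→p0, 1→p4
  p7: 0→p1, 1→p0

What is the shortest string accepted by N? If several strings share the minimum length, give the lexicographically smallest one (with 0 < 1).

A breadth-first search from p0 reaches an accepting state first via the path p0 → p4 → p7 → p1 on input 010.
No string of length < 3 is accepted (BFS exhausts all shorter strings without reaching an accepting state), and 010 is the lexicographically least accepting string of length 3.

010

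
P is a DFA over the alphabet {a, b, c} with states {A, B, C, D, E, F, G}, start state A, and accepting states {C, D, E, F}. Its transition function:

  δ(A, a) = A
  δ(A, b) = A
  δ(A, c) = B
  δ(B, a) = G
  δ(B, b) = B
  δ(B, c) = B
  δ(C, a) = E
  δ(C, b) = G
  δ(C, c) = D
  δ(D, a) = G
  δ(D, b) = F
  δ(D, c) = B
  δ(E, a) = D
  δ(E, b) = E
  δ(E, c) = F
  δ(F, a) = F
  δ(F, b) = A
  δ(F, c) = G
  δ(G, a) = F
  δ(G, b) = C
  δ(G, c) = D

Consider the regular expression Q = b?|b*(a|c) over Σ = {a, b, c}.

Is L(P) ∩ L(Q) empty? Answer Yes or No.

Converting the expression Q to a DFA (subset construction, then merging equivalent states) gives the minimal DFA with states {q0, q1, q2, q3, q4}, start state q0, accepting states {q0, q1, q2} and transitions q0: a→q1, b→q2, c→q1; q1: a→q3, b→q3, c→q3; q2: a→q1, b→q4, c→q1; q3: a→q3, b→q3, c→q3; q4: a→q1, b→q4, c→q1.
Exploring the product automaton P × Q from the start pair (A, q0), following both machines on each input symbol, reaches 12 state pairs: (A, q0), (A, q1), (A, q2), (B, q1), (A, q3), (B, q3), (A, q4), (G, q3), (F, q3), (C, q3), (D, q3), (E, q3).
P accepts in {C, D, E, F} and Q accepts in {q0, q1, q2}; no reachable pair has both components accepting, so no string drives both machines to acceptance simultaneously and L(P) ∩ L(Q) = ∅.
So no string is accepted by both, and the intersection is empty.

Yes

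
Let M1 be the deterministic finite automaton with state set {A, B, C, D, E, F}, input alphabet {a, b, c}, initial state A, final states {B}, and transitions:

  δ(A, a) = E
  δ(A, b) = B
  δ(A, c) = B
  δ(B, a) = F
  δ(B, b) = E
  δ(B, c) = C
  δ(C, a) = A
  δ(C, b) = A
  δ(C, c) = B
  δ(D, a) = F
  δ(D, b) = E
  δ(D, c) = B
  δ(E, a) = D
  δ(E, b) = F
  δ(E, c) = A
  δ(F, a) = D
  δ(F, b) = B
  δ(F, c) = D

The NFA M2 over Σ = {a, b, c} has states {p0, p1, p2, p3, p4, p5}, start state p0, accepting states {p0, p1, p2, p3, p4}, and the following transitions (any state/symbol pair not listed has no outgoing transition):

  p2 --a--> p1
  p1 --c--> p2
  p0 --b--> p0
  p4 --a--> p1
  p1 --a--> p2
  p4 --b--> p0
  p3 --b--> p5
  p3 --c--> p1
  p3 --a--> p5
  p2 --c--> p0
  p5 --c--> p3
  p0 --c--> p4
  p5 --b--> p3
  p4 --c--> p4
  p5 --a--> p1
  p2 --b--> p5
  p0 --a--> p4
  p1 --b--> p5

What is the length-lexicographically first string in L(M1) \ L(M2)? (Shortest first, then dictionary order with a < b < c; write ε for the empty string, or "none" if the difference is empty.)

cab

The string cab is accepted by M1 but not by M2.
No shorter string lies in the difference, and cab is the lexicographically first length-3 string in L(M1) \ L(M2).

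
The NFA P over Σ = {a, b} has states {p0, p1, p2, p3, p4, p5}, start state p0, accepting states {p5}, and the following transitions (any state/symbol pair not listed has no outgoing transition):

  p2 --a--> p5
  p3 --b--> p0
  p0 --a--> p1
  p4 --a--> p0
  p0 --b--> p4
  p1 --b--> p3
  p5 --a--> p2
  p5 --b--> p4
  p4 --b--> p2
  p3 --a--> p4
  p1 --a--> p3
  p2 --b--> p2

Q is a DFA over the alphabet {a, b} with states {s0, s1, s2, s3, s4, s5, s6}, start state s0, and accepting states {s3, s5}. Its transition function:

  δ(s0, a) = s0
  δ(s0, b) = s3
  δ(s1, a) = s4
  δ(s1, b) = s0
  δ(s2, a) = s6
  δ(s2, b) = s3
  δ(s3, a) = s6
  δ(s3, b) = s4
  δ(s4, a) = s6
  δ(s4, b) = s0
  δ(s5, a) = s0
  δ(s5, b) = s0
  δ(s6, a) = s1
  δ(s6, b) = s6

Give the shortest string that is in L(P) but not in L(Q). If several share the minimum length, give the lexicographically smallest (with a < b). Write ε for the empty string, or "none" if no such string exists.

bba

The string bba is accepted by P but not by Q.
No shorter string lies in the difference, and bba is the lexicographically first length-3 string in L(P) \ L(Q).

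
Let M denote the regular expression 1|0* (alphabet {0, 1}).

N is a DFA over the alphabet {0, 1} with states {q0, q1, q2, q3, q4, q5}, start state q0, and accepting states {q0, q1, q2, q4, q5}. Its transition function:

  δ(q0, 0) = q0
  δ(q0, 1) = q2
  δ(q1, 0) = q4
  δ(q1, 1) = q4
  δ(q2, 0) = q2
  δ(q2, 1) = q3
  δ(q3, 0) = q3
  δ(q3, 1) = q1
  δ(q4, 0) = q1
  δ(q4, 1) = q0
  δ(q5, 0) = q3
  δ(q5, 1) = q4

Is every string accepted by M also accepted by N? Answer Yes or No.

Yes

Converting the expression M to a DFA (subset construction, then merging equivalent states) gives the minimal DFA with states {m0, m1, m2, m3}, start state m0, accepting states {m0, m1, m2} and transitions m0: 0→m1, 1→m2; m1: 0→m1, 1→m3; m2: 0→m3, 1→m3; m3: 0→m3, 1→m3.
Exploring the product automaton M × N from the start pair (m0, q0), following both machines on each input symbol, reaches 8 state pairs: (m0, q0), (m1, q0), (m2, q2), (m3, q2), (m3, q3), (m3, q1), (m3, q4), (m3, q0).
M accepts in {m0, m1, m2} and N accepts in {q0, q1, q2, q4, q5}. The reachable pairs whose M-component is accepting are (m0, q0), (m1, q0), (m2, q2); in each of them the N-component is accepting too, so the product for L(M) \ L(N) (M-component accepting, N-component rejecting) has no reachable accepting pair and the difference is empty.
Hence every string in L(M) is also in L(N).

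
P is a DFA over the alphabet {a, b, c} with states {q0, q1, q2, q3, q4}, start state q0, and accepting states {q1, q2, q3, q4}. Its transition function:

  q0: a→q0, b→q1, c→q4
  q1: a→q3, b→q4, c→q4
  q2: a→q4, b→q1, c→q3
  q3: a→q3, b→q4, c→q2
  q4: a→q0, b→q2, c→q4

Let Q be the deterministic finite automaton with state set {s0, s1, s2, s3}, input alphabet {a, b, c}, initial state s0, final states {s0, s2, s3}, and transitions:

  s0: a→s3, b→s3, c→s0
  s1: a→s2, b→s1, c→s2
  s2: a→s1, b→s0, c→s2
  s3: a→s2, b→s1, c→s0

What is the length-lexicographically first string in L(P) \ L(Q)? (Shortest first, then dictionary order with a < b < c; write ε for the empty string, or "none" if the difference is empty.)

ab

The string ab is accepted by P but not by Q.
No shorter string lies in the difference, and ab is the lexicographically first length-2 string in L(P) \ L(Q).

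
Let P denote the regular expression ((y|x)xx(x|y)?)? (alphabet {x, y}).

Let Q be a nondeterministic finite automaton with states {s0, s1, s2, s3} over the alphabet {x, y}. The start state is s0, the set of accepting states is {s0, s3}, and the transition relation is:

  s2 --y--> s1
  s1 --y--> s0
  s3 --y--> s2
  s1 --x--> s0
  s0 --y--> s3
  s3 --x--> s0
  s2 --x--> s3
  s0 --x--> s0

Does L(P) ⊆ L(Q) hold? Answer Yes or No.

Converting the expression P to a DFA (subset construction, then merging equivalent states) gives the minimal DFA with states {p0, p1, p2, p3, p4, p5}, start state p0, accepting states {p0, p4, p5} and transitions p0: x→p1, y→p1; p1: x→p2, y→p3; p2: x→p4, y→p3; p3: x→p3, y→p3; p4: x→p5, y→p5; p5: x→p3, y→p3.
Exploring the product automaton P × Q from the start pair (p0, s0), following both machines on each input symbol, reaches 11 state pairs: (p0, s0), (p1, s0), (p1, s3), (p2, s0), (p3, s3), (p3, s2), (p4, s0), (p3, s0), (p3, s1), (p5, s0), (p5, s3).
P accepts in {p0, p4, p5} and Q accepts in {s0, s3}. The reachable pairs whose P-component is accepting are (p0, s0), (p4, s0), (p5, s0), (p5, s3); in each of them the Q-component is accepting too, so the product for L(P) \ L(Q) (P-component accepting, Q-component rejecting) has no reachable accepting pair and the difference is empty.
Hence every string in L(P) is also in L(Q).

Yes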